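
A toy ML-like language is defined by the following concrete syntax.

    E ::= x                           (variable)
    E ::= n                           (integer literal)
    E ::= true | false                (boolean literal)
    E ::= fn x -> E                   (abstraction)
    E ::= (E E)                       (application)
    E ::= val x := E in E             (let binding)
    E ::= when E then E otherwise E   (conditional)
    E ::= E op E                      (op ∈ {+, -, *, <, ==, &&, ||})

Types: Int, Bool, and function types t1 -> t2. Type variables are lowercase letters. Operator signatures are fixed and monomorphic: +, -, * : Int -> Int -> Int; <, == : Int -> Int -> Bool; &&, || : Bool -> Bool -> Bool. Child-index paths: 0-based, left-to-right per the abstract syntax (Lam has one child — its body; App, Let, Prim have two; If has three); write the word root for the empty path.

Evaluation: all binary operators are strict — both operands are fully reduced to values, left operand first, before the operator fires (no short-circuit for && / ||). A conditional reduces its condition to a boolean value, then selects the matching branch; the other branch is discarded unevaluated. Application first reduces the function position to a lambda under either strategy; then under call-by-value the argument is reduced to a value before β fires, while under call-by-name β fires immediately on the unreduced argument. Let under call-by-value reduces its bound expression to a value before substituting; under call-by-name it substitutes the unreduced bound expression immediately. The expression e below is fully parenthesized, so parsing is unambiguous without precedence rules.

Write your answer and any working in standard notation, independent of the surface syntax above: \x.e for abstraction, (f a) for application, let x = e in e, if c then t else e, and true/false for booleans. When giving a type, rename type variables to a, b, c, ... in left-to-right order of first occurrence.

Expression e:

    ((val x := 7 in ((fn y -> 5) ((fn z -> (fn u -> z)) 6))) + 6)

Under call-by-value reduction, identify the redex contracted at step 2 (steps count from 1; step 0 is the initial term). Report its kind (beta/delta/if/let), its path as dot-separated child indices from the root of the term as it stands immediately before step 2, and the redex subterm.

Derivation:
step 0: ((let x = 7 in ((\y.5) ((\z.(\u.z)) 6))) + 6)
step 1: [let@0] (((\y.5) ((\z.(\u.z)) 6)) + 6)
step 2: [beta@0.1] (((\y.5) (\u.6)) + 6)

Answer: beta at 0.1 : ((\z.(\u.z)) 6)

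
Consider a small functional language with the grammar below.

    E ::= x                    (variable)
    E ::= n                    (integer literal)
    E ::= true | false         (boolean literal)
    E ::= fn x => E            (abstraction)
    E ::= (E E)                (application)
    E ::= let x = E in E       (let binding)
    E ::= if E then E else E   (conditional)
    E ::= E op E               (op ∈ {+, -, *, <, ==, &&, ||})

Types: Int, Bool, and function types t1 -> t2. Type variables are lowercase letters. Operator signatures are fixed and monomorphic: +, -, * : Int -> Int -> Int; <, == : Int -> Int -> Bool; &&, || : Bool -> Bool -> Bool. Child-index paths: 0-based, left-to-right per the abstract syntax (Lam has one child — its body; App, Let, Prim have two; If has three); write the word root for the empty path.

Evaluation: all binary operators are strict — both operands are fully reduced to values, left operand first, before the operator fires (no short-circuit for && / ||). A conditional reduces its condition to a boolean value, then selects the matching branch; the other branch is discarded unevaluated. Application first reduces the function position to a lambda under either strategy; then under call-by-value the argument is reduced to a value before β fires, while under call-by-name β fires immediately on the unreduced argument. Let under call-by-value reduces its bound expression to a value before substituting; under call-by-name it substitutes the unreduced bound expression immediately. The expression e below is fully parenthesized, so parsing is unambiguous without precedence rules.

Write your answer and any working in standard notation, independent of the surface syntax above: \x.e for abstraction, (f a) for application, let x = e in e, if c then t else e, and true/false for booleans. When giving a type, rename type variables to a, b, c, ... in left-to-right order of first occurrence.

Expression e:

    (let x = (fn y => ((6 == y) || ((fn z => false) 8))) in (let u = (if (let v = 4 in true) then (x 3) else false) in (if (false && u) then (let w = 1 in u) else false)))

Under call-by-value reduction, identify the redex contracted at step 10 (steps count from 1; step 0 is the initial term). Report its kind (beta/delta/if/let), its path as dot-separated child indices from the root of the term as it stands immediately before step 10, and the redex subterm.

Trace:
step 0: (let x = (\y.((6 == y) || ((\z.false) 8))) in (let u = (if (let v = 4 in true) then (x 3) else false) in (if (false && u) then (let w = 1 in u) else false)))
step 1: [let@root] (let u = (if (let v = 4 in true) then ((\y.((6 == y) || ((\z.false) 8))) 3) else false) in (if (false && u) then (let w = 1 in u) else false))
step 2: [let@0.0] (let u = (if true then ((\y.((6 == y) || ((\z.false) 8))) 3) else false) in (if (false && u) then (let w = 1 in u) else false))
step 3: [if@0] (let u = ((\y.((6 == y) || ((\z.false) 8))) 3) in (if (false && u) then (let w = 1 in u) else false))
step 4: [beta@0] (let u = ((6 == 3) || ((\z.false) 8)) in (if (false && u) then (let w = 1 in u) else false))
step 5: [delta@0.0] (let u = (false || ((\z.false) 8)) in (if (false && u) then (let w = 1 in u) else false))
step 6: [beta@0.1] (let u = (false || false) in (if (false && u) then (let w = 1 in u) else false))
step 7: [delta@0] (let u = false in (if (false && u) then (let w = 1 in u) else false))
step 8: [let@root] (if (false && false) then (let w = 1 in false) else false)
step 9: [delta@0] (if false then (let w = 1 in false) else false)
step 10: [if@root] false

Answer: if at root : (if false then (let w = 1 in false) else false)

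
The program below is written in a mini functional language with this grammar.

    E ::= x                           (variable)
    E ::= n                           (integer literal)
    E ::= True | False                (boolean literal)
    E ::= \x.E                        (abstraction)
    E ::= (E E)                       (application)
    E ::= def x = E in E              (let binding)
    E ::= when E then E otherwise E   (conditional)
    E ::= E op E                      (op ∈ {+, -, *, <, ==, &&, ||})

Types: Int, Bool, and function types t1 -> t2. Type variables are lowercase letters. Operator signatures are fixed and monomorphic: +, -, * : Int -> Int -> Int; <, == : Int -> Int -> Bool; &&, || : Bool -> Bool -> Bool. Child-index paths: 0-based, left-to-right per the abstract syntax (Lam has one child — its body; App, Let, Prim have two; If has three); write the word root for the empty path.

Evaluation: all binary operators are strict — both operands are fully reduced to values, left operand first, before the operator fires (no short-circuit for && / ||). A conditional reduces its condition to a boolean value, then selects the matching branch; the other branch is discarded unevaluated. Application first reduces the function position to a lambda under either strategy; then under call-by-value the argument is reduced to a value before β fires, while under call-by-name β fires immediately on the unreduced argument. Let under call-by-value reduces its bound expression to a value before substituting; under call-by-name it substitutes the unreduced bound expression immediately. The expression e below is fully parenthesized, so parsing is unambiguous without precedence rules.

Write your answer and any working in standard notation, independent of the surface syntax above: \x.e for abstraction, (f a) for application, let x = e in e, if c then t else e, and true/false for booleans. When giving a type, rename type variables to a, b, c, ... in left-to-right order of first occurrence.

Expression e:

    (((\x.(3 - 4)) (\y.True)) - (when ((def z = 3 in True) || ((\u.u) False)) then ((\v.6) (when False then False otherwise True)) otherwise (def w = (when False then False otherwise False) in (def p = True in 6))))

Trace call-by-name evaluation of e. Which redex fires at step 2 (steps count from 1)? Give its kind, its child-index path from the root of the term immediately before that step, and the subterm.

Answer: delta at 0 : (3 - 4)

Derivation:
step 0: (((\x.(3 - 4)) (\y.true)) - (if ((let z = 3 in true) || ((\u.u) false)) then ((\v.6) (if false then false else true)) else (let w = (if false then false else false) in (let p = true in 6))))
step 1: [beta@0] ((3 - 4) - (if ((let z = 3 in true) || ((\u.u) false)) then ((\v.6) (if false then false else true)) else (let w = (if false then false else false) in (let p = true in 6))))
step 2: [delta@0] (-1 - (if ((let z = 3 in true) || ((\u.u) false)) then ((\v.6) (if false then false else true)) else (let w = (if false then false else false) in (let p = true in 6))))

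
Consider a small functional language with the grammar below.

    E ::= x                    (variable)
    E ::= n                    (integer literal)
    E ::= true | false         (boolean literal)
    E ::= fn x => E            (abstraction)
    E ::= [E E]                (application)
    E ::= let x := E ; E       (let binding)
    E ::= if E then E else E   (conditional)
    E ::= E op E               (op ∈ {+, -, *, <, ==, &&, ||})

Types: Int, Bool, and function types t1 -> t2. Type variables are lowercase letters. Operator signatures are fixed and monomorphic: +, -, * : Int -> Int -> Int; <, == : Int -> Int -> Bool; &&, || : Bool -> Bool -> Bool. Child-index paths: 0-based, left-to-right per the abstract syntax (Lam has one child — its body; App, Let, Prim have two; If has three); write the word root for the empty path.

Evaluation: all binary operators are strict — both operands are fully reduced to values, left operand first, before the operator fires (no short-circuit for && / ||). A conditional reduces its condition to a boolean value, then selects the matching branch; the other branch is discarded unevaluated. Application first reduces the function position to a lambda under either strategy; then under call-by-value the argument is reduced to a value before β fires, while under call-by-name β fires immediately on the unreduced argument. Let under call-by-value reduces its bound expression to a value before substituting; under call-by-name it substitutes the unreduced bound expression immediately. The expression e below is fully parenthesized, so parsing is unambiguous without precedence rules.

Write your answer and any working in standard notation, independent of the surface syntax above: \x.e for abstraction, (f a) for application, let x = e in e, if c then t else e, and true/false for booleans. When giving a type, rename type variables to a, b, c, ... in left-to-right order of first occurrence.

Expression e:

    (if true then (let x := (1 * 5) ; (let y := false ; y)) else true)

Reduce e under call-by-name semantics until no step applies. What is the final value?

Answer: false

Derivation:
step 0: (if true then (let x = (1 * 5) in (let y = false in y)) else true)
step 1: [if@root] (let x = (1 * 5) in (let y = false in y))
step 2: [let@root] (let y = false in y)
step 3: [let@root] false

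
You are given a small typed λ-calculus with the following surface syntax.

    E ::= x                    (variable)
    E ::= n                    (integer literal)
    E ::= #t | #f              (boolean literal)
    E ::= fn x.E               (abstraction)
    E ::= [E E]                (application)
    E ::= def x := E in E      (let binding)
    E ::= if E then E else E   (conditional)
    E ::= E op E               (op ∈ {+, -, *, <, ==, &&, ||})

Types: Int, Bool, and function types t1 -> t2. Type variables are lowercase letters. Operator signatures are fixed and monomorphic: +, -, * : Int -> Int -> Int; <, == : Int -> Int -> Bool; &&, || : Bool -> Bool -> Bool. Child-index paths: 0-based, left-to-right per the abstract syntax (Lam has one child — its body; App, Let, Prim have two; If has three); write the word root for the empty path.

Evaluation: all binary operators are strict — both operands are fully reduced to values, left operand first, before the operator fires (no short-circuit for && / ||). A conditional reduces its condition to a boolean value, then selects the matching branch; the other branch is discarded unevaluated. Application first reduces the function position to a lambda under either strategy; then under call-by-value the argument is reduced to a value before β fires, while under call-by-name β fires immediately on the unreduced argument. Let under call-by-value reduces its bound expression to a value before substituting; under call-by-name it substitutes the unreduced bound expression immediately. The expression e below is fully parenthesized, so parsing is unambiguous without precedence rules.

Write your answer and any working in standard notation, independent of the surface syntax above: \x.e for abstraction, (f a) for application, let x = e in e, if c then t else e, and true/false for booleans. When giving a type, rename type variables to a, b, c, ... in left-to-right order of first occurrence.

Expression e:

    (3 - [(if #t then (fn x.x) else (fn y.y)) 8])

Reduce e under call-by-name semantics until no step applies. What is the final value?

Answer: -5

Derivation:
step 0: (3 - ((if true then (\x.x) else (\y.y)) 8))
step 1: [if@1.0] (3 - ((\x.x) 8))
step 2: [beta@1] (3 - 8)
step 3: [delta@root] -5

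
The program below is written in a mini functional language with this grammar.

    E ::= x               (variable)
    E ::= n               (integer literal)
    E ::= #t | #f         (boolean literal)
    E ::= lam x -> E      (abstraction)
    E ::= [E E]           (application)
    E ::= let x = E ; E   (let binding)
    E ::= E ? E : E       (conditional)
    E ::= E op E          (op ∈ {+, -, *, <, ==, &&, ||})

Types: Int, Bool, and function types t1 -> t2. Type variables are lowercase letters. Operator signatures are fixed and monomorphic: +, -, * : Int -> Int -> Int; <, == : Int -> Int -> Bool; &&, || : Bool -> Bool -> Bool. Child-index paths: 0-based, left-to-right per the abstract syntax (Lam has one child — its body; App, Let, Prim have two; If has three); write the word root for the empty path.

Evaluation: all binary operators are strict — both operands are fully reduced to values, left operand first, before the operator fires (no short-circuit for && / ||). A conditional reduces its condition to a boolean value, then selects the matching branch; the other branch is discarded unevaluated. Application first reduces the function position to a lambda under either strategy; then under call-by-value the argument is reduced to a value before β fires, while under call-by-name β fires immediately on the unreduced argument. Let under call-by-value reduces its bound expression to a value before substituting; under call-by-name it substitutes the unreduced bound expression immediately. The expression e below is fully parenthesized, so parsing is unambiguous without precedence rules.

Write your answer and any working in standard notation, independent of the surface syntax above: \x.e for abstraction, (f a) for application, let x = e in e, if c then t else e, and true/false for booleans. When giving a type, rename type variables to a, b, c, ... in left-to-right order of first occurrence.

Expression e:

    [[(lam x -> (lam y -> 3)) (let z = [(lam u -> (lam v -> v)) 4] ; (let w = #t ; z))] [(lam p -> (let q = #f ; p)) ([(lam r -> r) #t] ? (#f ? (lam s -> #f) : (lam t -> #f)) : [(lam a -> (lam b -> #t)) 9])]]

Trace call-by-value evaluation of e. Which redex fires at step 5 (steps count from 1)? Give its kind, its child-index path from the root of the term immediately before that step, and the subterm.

Answer: beta at 1.1.0 : ((\r.r) true)

Working:
step 0: (((\x.(\y.3)) (let z = ((\u.(\v.v)) 4) in (let w = true in z))) ((\p.(let q = false in p)) (if ((\r.r) true) then (if false then (\s.false) else (\t.false)) else ((\a.(\b.true)) 9))))
step 1: [beta@0.1.0] (((\x.(\y.3)) (let z = (\v.v) in (let w = true in z))) ((\p.(let q = false in p)) (if ((\r.r) true) then (if false then (\s.false) else (\t.false)) else ((\a.(\b.true)) 9))))
step 2: [let@0.1] (((\x.(\y.3)) (let w = true in (\v.v))) ((\p.(let q = false in p)) (if ((\r.r) true) then (if false then (\s.false) else (\t.false)) else ((\a.(\b.true)) 9))))
step 3: [let@0.1] (((\x.(\y.3)) (\v.v)) ((\p.(let q = false in p)) (if ((\r.r) true) then (if false then (\s.false) else (\t.false)) else ((\a.(\b.true)) 9))))
step 4: [beta@0] ((\y.3) ((\p.(let q = false in p)) (if ((\r.r) true) then (if false then (\s.false) else (\t.false)) else ((\a.(\b.true)) 9))))
step 5: [beta@1.1.0] ((\y.3) ((\p.(let q = false in p)) (if true then (if false then (\s.false) else (\t.false)) else ((\a.(\b.true)) 9))))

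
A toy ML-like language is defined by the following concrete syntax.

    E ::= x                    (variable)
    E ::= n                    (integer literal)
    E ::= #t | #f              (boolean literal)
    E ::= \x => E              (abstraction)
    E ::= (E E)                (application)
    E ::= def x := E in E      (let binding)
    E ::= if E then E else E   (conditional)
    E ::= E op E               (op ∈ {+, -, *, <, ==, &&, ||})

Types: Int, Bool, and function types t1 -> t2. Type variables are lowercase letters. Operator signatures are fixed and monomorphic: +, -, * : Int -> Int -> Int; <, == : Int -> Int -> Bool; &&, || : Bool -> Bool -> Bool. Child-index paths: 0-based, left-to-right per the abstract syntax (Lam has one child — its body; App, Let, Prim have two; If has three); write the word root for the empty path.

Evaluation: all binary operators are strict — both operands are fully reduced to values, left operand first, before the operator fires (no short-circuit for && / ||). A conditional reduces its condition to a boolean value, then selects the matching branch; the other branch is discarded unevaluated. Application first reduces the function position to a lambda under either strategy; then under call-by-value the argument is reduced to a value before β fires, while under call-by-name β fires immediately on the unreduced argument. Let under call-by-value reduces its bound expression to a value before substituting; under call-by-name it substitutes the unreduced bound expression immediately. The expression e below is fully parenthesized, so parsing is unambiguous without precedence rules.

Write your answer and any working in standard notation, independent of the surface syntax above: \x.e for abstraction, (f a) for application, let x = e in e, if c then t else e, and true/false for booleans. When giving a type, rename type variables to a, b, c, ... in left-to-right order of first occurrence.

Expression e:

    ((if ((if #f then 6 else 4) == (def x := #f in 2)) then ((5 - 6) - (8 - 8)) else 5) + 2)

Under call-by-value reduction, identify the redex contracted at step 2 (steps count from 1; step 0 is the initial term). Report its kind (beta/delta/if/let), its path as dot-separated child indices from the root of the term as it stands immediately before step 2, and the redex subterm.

Trace:
step 0: ((if ((if false then 6 else 4) == (let x = false in 2)) then ((5 - 6) - (8 - 8)) else 5) + 2)
step 1: [if@0.0.0] ((if (4 == (let x = false in 2)) then ((5 - 6) - (8 - 8)) else 5) + 2)
step 2: [let@0.0.1] ((if (4 == 2) then ((5 - 6) - (8 - 8)) else 5) + 2)

Answer: let at 0.0.1 : (let x = false in 2)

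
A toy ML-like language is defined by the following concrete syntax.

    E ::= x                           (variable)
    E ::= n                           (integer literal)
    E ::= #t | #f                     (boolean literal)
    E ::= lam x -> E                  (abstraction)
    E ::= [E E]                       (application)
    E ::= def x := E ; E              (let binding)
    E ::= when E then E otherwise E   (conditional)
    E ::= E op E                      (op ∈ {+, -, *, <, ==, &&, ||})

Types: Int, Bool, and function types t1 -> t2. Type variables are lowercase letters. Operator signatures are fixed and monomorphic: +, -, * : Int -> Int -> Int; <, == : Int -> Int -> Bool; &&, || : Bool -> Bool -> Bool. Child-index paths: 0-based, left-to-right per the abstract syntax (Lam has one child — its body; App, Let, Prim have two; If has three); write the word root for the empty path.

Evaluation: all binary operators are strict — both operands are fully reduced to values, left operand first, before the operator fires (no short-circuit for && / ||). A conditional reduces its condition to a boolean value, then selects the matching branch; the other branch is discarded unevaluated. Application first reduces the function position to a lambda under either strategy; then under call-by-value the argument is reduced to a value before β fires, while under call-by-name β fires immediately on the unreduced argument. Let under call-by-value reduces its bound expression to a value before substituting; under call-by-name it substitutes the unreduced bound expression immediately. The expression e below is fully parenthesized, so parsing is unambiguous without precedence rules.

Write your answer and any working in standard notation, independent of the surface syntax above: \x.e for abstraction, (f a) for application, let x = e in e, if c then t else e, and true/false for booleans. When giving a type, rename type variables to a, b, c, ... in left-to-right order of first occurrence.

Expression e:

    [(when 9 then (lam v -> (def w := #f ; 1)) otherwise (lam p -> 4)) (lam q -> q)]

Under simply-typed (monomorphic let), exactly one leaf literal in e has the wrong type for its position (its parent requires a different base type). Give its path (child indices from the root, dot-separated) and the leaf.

Derivation:
  unify Int ~ Bool
  FAIL: mismatch Int ~ Bool

Answer: 0.0 : 9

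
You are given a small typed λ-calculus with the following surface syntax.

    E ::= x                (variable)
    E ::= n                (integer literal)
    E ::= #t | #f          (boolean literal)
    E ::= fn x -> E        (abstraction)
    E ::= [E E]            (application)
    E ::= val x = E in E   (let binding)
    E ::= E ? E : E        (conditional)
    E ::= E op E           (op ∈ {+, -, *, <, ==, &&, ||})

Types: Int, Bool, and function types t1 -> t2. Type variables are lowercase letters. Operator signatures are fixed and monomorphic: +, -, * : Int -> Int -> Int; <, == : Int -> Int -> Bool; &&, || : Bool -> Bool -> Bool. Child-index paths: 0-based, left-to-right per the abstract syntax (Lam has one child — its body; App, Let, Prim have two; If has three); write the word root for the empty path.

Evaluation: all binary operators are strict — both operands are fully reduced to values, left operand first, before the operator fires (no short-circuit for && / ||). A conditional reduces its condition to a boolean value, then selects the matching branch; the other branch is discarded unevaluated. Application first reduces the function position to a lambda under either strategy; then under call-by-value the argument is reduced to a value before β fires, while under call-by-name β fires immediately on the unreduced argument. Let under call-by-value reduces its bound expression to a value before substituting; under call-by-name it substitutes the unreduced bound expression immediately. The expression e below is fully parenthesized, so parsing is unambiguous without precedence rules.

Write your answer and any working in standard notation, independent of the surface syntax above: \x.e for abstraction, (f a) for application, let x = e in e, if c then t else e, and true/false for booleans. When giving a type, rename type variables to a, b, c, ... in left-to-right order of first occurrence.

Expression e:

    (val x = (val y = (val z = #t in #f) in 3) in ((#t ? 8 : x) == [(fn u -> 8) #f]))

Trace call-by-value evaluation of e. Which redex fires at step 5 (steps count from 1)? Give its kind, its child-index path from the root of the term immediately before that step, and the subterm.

Derivation:
step 0: (let x = (let y = (let z = true in false) in 3) in ((if true then 8 else x) == ((\u.8) false)))
step 1: [let@0.0] (let x = (let y = false in 3) in ((if true then 8 else x) == ((\u.8) false)))
step 2: [let@0] (let x = 3 in ((if true then 8 else x) == ((\u.8) false)))
step 3: [let@root] ((if true then 8 else 3) == ((\u.8) false))
step 4: [if@0] (8 == ((\u.8) false))
step 5: [beta@1] (8 == 8)

Answer: beta at 1 : ((\u.8) false)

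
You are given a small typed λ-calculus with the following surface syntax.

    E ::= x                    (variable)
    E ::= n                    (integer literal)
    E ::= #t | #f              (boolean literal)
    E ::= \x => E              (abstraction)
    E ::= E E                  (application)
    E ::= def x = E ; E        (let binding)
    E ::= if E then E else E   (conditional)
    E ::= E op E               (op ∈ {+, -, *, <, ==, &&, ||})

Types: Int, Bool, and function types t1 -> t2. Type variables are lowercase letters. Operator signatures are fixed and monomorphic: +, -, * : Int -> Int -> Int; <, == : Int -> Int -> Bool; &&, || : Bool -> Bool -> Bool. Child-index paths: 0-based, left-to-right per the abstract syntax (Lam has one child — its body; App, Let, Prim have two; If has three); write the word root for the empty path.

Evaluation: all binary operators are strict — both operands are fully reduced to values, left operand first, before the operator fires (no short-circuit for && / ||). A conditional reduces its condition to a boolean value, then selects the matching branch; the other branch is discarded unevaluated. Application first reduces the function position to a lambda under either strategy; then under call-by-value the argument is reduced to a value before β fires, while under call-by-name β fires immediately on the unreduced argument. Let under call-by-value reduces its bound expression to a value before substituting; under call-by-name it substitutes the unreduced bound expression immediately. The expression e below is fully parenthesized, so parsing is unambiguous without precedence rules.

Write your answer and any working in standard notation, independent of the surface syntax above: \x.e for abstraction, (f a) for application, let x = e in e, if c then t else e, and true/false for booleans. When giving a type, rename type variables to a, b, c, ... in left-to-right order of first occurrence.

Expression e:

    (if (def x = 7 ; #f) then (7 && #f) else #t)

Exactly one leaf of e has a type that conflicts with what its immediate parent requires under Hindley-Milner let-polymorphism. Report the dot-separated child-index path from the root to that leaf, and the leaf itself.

Derivation:
let x : Int
  unify Bool ~ Bool
  unify Int ~ Bool
  FAIL: mismatch Int ~ Bool

Answer: 1.0 : 7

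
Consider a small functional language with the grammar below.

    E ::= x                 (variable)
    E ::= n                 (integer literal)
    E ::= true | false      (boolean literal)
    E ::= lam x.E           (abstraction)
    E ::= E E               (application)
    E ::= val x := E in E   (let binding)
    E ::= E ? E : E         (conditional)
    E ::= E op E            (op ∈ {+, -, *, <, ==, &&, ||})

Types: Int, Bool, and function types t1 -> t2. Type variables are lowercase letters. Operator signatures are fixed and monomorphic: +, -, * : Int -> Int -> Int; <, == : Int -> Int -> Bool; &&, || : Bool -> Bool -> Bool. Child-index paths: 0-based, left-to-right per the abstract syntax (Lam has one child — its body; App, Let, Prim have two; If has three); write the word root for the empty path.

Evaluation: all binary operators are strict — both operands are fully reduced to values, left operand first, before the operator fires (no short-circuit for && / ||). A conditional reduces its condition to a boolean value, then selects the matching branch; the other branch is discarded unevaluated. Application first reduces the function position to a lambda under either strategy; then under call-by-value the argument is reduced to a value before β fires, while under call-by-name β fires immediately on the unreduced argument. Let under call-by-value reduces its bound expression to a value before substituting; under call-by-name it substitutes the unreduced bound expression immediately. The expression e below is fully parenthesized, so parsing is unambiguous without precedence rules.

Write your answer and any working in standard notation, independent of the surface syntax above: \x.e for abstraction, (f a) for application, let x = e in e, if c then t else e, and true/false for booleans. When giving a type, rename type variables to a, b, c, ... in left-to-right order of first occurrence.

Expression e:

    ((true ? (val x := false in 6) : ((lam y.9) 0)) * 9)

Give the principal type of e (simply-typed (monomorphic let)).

Derivation:
  unify Bool ~ Bool
let x : Bool
\y._ : a -> Int
  unify a -> Int ~ Int -> b
  unify a ~ Int
  unify Int ~ b
_ _ : Int
  unify Int ~ Int
  unify Int ~ Int
  unify Int ~ Int

Answer: Int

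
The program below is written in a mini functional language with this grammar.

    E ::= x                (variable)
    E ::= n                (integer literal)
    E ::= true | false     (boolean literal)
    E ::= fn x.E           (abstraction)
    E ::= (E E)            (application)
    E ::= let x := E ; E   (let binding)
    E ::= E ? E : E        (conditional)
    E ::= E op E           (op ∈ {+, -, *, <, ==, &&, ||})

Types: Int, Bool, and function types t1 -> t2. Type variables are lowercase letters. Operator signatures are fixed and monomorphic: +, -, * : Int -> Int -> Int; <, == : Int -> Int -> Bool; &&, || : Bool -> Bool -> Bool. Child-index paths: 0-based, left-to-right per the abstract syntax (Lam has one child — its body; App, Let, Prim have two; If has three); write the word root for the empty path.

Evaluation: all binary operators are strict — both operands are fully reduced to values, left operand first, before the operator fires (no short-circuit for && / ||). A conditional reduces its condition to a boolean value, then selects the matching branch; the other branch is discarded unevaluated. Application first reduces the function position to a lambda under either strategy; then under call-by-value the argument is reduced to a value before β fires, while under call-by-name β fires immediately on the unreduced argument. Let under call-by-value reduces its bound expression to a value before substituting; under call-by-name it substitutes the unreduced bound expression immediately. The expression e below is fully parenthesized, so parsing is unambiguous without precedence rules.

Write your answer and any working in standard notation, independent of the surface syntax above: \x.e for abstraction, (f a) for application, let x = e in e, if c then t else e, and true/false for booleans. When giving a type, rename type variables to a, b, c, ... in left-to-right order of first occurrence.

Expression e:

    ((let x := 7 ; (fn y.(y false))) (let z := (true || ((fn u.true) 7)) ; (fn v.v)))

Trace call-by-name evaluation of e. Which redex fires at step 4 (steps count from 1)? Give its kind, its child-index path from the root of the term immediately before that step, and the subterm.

Answer: beta at root : ((\v.v) false)

Trace:
step 0: ((let x = 7 in (\y.(y false))) (let z = (true || ((\u.true) 7)) in (\v.v)))
step 1: [let@0] ((\y.(y false)) (let z = (true || ((\u.true) 7)) in (\v.v)))
step 2: [beta@root] ((let z = (true || ((\u.true) 7)) in (\v.v)) false)
step 3: [let@0] ((\v.v) false)
step 4: [beta@root] false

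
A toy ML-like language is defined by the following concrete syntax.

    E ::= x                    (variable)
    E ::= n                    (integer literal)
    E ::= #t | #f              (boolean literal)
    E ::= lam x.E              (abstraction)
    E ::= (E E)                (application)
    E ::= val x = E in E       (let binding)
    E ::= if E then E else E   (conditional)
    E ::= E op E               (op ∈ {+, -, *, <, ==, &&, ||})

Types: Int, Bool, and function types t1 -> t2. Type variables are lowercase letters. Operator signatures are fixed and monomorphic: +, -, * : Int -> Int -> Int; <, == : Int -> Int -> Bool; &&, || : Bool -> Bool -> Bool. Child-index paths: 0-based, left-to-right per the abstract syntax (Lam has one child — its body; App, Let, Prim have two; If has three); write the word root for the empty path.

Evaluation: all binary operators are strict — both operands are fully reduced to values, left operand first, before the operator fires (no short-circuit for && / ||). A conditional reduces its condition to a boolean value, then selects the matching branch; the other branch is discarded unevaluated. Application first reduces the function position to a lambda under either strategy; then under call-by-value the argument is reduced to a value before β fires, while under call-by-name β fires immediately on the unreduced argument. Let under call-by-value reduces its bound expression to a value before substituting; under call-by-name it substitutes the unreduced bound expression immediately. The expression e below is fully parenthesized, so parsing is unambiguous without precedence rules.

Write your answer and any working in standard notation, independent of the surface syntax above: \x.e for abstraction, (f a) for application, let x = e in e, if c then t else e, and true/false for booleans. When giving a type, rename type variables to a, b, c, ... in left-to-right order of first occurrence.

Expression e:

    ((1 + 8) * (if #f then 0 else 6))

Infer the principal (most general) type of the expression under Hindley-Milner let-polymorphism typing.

Answer: Int

Trace:
  unify Int ~ Int
  unify Int ~ Int
  unify Int ~ Int
  unify Bool ~ Bool
  unify Int ~ Int
  unify Int ~ Int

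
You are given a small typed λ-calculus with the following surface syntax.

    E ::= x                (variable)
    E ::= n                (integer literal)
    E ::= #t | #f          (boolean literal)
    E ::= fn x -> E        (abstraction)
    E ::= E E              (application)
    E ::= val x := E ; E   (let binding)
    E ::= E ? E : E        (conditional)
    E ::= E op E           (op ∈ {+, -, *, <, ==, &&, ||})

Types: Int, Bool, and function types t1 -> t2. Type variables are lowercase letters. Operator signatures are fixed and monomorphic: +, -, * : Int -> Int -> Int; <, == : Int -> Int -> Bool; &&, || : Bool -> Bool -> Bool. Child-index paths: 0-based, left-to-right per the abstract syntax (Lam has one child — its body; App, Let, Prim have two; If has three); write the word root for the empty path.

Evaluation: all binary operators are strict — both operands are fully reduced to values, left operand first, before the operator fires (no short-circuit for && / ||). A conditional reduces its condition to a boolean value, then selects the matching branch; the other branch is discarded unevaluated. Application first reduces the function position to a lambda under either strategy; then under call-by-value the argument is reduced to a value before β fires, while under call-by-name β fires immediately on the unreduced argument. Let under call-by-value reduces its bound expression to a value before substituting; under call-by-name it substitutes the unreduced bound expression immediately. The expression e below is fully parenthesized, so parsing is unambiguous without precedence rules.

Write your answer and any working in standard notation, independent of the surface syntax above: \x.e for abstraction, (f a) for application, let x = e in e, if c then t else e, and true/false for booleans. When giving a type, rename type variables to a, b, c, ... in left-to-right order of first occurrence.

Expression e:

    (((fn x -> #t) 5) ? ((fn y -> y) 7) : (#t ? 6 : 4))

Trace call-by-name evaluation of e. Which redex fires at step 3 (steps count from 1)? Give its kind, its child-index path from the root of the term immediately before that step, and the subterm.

Answer: beta at root : ((\y.y) 7)

Trace:
step 0: (if ((\x.true) 5) then ((\y.y) 7) else (if true then 6 else 4))
step 1: [beta@0] (if true then ((\y.y) 7) else (if true then 6 else 4))
step 2: [if@root] ((\y.y) 7)
step 3: [beta@root] 7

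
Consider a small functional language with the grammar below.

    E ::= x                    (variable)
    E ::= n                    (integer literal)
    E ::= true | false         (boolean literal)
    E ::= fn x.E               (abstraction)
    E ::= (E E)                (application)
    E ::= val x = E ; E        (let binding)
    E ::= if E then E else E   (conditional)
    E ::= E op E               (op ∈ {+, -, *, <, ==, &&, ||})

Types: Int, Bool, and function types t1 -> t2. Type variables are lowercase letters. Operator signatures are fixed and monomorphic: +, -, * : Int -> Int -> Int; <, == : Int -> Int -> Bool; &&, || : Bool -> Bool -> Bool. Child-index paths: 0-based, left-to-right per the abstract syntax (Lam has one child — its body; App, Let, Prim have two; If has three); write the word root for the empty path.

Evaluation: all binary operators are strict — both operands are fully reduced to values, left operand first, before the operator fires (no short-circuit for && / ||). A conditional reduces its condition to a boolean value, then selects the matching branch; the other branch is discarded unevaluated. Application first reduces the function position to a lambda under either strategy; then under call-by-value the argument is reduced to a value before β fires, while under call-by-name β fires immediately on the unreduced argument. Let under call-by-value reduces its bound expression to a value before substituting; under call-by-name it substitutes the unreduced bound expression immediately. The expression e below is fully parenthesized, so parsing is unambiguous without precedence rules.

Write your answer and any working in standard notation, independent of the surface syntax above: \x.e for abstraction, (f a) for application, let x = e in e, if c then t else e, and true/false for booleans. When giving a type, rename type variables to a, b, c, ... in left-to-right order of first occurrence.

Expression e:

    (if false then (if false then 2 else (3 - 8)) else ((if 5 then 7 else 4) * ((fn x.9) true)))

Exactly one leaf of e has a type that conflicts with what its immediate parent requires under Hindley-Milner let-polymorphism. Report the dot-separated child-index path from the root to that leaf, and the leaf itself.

Answer: 2.0.0 : 5

Derivation:
  unify Bool ~ Bool
  unify Bool ~ Bool
  unify Int ~ Int
  unify Int ~ Int
  unify Int ~ Int
  unify Int ~ Bool
  FAIL: mismatch Int ~ Bool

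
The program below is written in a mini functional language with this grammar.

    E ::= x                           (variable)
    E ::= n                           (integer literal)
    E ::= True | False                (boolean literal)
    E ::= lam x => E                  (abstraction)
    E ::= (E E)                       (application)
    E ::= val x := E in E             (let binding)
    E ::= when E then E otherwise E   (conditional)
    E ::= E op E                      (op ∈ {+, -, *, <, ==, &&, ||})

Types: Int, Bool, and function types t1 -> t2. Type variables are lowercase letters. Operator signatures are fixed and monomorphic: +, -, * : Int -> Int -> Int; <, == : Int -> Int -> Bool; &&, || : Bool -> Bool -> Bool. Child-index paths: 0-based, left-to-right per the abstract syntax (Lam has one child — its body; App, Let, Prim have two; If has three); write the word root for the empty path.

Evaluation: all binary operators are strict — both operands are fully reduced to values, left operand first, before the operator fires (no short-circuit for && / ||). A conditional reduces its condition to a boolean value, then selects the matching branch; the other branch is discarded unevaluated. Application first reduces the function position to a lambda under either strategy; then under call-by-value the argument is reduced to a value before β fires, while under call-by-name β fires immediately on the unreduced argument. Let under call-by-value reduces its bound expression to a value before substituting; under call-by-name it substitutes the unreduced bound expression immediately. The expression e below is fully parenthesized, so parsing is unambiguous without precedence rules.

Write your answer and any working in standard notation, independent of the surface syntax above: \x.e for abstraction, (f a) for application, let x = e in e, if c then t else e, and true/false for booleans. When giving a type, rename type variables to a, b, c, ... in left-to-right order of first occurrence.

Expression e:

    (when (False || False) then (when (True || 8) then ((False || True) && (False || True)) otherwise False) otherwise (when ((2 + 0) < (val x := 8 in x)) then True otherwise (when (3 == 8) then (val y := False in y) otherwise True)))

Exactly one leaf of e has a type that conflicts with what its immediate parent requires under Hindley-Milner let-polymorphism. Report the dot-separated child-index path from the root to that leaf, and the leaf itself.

Trace:
  unify Bool ~ Bool
  unify Bool ~ Bool
  unify Bool ~ Bool
  unify Bool ~ Bool
  unify Int ~ Bool
  FAIL: mismatch Int ~ Bool

Answer: 1.0.1 : 8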